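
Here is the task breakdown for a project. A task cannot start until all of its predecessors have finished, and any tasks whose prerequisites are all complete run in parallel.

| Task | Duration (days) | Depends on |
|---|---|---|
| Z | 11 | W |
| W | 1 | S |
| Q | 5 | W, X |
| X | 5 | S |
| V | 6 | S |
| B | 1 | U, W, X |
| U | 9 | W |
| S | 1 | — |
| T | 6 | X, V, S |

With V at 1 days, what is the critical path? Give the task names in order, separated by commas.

Baseline: S→V→T = 1+6+6 = 13 → 13 days.
V lies on that path, so at 1 day the path becomes 8 days.
New critical path: S→W→Z = 1+1+11 = 13 ⇒ 13 days.

S, W, Z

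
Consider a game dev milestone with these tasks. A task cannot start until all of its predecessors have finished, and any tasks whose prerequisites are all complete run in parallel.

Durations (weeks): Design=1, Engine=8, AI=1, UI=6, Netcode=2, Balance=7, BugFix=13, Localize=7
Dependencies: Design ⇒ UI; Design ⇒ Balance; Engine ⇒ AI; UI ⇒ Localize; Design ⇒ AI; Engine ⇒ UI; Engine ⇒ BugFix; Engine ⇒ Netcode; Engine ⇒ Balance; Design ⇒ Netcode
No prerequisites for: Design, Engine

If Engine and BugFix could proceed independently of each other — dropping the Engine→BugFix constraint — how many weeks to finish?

Before: longest chain Engine→UI→Localize = 8+6+7 = 21, finish 21.
Without Engine→BugFix, BugFix's earliest start moves from 8 to 0.
New critical path: Engine→UI→Localize = 8+6+7 = 21 ⇒ 21 weeks.

21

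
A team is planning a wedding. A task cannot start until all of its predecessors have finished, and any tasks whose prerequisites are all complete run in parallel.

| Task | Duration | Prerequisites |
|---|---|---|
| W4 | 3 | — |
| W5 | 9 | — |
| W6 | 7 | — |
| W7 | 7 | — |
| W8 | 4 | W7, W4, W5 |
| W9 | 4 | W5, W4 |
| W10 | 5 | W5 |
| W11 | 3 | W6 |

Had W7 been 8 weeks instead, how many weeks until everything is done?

Baseline: W5→W10 = 9+5 = 14 → 14 weeks.
The longest path through W7 is only 11 weeks, so W7 has float 3.
That remains the longest chain; total 14 weeks.

14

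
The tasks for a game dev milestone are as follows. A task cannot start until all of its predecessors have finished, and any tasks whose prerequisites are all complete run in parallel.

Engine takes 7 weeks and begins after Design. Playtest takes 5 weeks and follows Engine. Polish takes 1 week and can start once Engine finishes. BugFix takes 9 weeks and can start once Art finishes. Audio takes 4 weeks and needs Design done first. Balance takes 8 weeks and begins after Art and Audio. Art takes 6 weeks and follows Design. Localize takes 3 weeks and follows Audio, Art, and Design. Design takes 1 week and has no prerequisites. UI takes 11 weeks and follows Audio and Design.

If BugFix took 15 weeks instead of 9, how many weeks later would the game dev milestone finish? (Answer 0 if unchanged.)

Baseline: Design→Art→BugFix = 1+6+9 = 16 → 16 weeks.
Since BugFix is critical, the +6 change carries straight to that chain (now 22 weeks).
No other chain overtakes it, so the finish is 22 weeks.
Change in finish: 22 − 16 = +6 weeks.

6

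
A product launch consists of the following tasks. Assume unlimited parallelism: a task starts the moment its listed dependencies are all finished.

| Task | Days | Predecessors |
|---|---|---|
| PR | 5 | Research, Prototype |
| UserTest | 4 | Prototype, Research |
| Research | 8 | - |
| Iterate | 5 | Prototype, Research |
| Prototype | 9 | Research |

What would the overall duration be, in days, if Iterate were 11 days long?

28

Critical path before the change: Research→Prototype→Iterate = 8+9+5 = 22 giving 22 days.
Iterate is on the critical path; changing it to 11 makes that path 28 days.
That remains the longest chain; total 28 days.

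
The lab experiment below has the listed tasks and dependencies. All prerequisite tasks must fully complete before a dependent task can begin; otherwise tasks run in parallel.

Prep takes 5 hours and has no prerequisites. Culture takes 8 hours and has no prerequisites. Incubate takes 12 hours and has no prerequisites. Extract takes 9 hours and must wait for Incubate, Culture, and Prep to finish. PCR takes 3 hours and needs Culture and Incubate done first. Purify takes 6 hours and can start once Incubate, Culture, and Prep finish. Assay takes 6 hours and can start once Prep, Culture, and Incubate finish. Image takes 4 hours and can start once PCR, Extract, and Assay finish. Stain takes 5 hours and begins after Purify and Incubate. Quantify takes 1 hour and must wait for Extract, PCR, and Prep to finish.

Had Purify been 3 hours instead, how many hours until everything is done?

Actual critical path: Incubate→Extract→Image = 12+9+4 = 25 ⇒ 25 hours.
Purify is off the critical path — its longest chain is 23 hours, giving 2 of slack.
No other chain overtakes it, so the finish is 25 hours.

25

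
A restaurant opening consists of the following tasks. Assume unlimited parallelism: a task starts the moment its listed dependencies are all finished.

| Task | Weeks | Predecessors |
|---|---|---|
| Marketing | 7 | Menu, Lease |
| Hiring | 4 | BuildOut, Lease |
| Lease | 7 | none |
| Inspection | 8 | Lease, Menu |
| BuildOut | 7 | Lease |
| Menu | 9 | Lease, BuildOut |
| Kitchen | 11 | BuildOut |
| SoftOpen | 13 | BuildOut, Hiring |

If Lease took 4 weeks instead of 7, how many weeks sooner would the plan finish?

3

Critical path before the change: Lease→BuildOut→Hiring→SoftOpen = 7+7+4+13 = 31 giving 31 weeks.
Lease is on the critical path; changing it to 4 makes that path 28 weeks.
That remains the longest chain; total 28 weeks.
Change in finish: 28 − 31 = -3 weeks.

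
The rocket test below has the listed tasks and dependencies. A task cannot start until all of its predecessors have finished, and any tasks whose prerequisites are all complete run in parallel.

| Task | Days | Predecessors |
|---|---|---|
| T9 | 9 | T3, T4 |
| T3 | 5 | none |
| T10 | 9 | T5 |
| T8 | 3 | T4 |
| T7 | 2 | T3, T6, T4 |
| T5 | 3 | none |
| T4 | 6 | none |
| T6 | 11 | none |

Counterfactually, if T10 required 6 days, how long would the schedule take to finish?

15

Actual critical path: T4→T9 = 6+9 = 15 ⇒ 15 days.
The longest path through T10 is only 12 days, so T10 has float 3.
That remains the longest chain; total 15 days.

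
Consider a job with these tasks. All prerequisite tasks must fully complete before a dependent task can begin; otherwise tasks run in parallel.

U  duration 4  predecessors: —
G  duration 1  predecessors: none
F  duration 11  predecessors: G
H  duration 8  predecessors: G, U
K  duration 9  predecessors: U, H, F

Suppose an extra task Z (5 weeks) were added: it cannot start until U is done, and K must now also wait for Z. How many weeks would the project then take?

21

Originally the project takes 21 weeks.
With Z inserted, K now waits for max(U, H, F, Z).
New critical path: U→H→K = 4+8+9 = 21 ⇒ 21 weeks.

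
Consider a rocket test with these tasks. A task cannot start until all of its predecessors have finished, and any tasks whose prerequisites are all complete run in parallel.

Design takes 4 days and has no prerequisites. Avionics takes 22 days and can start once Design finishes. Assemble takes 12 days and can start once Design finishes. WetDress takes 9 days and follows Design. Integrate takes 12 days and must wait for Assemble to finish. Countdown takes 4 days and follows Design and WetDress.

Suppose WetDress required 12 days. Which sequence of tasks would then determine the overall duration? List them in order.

Actual critical path: Design→Assemble→Integrate = 4+12+12 = 28 ⇒ 28 days.
WetDress is off the critical path — its longest chain is 17 days, giving 11 of slack.
No other chain overtakes it, so the finish is 28 days.

Design, Assemble, Integrate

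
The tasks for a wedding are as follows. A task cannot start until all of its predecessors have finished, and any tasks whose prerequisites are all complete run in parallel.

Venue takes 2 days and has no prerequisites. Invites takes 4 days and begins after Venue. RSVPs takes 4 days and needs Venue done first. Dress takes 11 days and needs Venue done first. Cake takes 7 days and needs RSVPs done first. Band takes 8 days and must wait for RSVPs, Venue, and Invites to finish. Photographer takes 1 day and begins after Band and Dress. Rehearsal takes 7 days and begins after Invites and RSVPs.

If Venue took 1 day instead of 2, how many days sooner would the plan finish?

1

As given, the longest chain is Venue→Invites→Band→Photographer = 2+4+8+1 = 15, so the finish is 15 days.
Venue lies on that path, so at 1 day the path becomes 14 days.
No other chain overtakes it, so the finish is 14 days.
Change in finish: 14 − 15 = -1 days.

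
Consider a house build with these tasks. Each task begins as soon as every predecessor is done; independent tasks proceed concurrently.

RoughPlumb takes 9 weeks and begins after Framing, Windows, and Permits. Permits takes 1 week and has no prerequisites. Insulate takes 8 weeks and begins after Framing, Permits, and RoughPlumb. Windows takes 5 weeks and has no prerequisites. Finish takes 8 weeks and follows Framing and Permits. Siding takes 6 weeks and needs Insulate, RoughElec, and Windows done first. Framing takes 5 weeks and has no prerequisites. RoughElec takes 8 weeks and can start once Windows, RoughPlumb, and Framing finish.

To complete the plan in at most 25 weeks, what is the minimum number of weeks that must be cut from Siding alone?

Current finish: 28 weeks; target: 25.
Siding is on every critical path, so each week cut from Siding cuts the finish by one (this holds down to a finish of 23).
Need 28 − 25 = 3 weeks off Siding → Siding becomes 3 weeks, finish becomes 25.

3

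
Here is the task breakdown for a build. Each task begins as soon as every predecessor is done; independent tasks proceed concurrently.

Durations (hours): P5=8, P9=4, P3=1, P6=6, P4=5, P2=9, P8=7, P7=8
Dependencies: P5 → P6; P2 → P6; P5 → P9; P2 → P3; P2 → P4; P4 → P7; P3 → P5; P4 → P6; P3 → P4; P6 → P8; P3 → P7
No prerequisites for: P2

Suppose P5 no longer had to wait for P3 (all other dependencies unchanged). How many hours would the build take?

Original critical path: P2→P3→P5→P6→P8 = 9+1+8+6+7 = 31 ⇒ 31 hours.
Without P3→P5, P5's earliest start moves from 10 to 0.
The longest chain is now P2→P3→P4→P6→P8 = 9+1+5+6+7 = 28, so the build takes 28 hours.

28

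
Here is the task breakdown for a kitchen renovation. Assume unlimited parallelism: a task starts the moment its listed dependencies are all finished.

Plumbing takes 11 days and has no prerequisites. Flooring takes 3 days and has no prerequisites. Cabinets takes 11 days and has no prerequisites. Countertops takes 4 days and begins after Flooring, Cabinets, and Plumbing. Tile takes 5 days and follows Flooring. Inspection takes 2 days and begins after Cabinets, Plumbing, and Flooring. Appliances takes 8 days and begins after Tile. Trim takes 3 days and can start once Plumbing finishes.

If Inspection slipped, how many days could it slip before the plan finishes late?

3

Critical path: Flooring→Tile→Appliances = 3+5+8 = 16, so the finish is 16 days.
Inspection finishes as early as 13 and must finish by 16.
Slack of Inspection = 14 − 11 = 3 days.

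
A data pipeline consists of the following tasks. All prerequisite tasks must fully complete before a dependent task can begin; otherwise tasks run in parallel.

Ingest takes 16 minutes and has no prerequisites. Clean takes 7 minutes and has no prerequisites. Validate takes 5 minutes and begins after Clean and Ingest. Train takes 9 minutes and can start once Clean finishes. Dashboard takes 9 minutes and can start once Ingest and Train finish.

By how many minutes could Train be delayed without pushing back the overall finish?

Ingest→Dashboard = 16+9 = 25 sets the makespan at 25 minutes.
The longest chain containing Train totals 25 minutes.
So Train can slip 16 − 16 = 0 minutes.

0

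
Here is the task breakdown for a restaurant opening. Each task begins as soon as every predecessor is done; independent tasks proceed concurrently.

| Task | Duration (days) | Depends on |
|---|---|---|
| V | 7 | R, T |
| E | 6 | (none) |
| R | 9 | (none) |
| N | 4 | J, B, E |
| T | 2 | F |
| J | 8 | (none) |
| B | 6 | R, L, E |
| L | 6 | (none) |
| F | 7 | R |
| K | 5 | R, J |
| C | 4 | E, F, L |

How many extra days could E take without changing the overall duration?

9

Critical path: R→F→T→V = 9+7+2+7 = 25, so the finish is 25 days.
The longest chain containing E totals 16 days.
Float = 25 − 16 = 9.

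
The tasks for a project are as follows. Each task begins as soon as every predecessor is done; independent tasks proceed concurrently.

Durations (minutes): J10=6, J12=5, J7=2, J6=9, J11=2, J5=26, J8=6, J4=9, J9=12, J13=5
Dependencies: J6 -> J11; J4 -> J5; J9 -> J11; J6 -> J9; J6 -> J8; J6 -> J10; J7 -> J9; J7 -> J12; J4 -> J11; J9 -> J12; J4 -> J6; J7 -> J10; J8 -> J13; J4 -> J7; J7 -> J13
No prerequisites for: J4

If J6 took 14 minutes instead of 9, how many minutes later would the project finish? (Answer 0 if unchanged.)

Critical path before the change: J4→J6→J9→J12 = 9+9+12+5 = 35 giving 35 minutes.
J6 is on the critical path; changing it to 14 makes that path 40 minutes.
That remains the longest chain; total 40 minutes.
Change in finish: 40 − 35 = +5 minutes.

5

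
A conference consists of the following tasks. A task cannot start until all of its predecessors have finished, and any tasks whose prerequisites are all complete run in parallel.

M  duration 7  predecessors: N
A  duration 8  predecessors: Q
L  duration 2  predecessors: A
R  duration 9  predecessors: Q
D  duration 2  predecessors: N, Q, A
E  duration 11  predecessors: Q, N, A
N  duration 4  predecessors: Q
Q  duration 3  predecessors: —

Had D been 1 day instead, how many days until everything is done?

22

Critical path before the change: Q→A→E = 3+8+11 = 22 giving 22 days.
D is off the critical path — its longest chain is 13 days, giving 9 of slack.
That remains the longest chain; total 22 days.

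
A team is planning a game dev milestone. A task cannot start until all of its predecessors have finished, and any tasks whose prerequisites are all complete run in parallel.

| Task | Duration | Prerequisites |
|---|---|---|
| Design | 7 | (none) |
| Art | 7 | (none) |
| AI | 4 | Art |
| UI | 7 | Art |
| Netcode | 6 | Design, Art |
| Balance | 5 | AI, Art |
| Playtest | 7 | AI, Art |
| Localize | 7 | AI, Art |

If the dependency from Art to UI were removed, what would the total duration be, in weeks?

18

Original critical path: Art→AI→Playtest = 7+4+7 = 18 ⇒ 18 weeks.
Without Art→UI, UI's earliest start moves from 7 to 0.
New critical path: Art→AI→Playtest = 7+4+7 = 18 ⇒ 18 weeks.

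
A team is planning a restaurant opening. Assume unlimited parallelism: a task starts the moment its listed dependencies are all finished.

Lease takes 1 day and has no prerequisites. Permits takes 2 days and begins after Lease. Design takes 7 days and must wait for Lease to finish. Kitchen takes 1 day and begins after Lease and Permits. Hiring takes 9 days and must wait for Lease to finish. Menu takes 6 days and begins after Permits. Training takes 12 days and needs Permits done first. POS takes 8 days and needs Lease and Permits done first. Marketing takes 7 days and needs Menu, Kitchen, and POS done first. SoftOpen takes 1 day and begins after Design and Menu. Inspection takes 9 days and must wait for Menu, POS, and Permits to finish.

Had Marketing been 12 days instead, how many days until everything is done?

Actual critical path: Lease→Permits→POS→Inspection = 1+2+8+9 = 20 ⇒ 20 days.
The longest path through Marketing is only 18 days, so Marketing has float 2.
Now Lease→Permits→POS→Marketing = 1+2+8+12 = 23 is longest, so the finish becomes 23 days.

23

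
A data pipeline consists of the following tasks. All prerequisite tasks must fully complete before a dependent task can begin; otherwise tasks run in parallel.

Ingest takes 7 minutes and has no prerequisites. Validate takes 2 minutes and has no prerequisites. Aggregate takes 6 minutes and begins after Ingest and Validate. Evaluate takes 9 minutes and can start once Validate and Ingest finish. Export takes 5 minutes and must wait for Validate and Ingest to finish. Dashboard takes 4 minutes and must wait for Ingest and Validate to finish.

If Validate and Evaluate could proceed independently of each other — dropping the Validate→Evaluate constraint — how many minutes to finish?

With the dependency in place, Ingest→Evaluate = 7+9 = 16 sets the finish at 16 minutes.
Dropping Validate→Evaluate doesn't change Evaluate's earliest start (7); another predecessor still binds.
New critical path: Ingest→Evaluate = 7+9 = 16 ⇒ 16 minutes.

16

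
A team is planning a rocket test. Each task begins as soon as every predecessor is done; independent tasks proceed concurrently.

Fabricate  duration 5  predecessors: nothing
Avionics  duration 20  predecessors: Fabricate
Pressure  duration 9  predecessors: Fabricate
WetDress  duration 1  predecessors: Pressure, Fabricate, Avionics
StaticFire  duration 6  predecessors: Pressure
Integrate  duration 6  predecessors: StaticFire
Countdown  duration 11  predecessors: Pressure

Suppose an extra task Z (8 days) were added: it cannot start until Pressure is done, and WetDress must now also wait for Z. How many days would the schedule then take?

Originally the schedule takes 26 days.
With Z inserted, WetDress now waits for max(Pressure, Fabricate, Avionics, Z).
New critical path: Fabricate→Avionics→WetDress = 5+20+1 = 26 ⇒ 26 days.

26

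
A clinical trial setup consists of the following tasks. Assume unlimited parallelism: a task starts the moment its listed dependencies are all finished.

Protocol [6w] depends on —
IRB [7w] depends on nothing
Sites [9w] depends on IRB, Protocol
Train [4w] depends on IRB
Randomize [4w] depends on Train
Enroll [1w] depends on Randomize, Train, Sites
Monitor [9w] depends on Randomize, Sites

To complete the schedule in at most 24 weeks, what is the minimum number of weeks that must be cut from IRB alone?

1

Current finish: 25 weeks; target: 24.
IRB is on every critical path, so each week cut from IRB cuts the finish by one (this holds down to a finish of 24).
Need 25 − 24 = 1 week off IRB → IRB becomes 6 weeks, finish becomes 24.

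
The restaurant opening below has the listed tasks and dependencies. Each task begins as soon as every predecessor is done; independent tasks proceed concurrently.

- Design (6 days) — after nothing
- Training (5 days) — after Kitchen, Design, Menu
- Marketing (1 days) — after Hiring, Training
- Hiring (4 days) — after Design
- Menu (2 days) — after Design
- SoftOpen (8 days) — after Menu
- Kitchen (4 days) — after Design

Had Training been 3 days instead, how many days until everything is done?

16

As given, the longest chain is Design→Kitchen→Training→Marketing = 6+4+5+1 = 16, so the finish is 16 days.
Training is on the critical path; changing it to 3 makes that path 14 days.
The binding chain switches to Design→Menu→SoftOpen = 6+2+8 = 16; finish 16 days.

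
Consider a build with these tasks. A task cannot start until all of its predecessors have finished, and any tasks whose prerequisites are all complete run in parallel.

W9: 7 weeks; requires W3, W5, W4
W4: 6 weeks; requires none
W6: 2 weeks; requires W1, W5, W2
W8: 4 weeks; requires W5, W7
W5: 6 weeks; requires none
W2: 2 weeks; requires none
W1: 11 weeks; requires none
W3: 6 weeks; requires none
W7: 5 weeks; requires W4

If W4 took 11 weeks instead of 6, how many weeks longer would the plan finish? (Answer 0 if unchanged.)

Critical path before the change: W4→W7→W8 = 6+5+4 = 15 giving 15 weeks.
W4 is on the critical path; changing it to 11 makes that path 20 weeks.
The critical path is still W4→W7→W8; finish is now 20 weeks.
Change in finish: 20 − 15 = +5 weeks.

5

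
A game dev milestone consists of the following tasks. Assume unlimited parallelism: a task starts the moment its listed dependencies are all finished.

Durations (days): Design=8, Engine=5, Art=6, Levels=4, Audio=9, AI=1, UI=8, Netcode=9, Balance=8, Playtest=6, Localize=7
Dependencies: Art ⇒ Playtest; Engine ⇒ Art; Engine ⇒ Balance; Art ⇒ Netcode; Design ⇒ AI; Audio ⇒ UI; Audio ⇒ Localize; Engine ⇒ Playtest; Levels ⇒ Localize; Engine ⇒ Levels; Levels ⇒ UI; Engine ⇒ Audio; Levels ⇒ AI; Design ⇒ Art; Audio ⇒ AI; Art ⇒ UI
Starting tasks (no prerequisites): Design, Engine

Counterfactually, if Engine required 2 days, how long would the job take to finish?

23

Baseline: Design→Art→Netcode = 8+6+9 = 23 → 23 days.
Engine has 1 day of float (longest path through it is 22).
That remains the longest chain; total 23 days.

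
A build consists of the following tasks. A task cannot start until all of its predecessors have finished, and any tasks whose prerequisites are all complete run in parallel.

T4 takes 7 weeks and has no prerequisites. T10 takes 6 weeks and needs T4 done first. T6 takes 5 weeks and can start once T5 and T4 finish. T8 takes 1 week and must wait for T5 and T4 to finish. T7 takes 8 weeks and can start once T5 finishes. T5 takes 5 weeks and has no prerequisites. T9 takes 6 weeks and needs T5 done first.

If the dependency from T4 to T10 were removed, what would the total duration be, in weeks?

Original critical path: T4→T10 = 7+6 = 13 ⇒ 13 weeks.
Without T4→T10, T10's earliest start moves from 7 to 0.
After: T5→T7 = 5+8 = 13 → 13 weeks.

13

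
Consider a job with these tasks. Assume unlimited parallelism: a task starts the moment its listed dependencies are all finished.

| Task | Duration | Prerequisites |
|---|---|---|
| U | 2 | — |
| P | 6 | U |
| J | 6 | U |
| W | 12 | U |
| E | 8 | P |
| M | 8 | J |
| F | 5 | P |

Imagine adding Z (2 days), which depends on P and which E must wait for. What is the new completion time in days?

Originally the job takes 16 days.
With Z inserted, E now waits for max(P, Z).
New critical path: U→P→Z→E = 2+6+2+8 = 18 ⇒ 18 days.

18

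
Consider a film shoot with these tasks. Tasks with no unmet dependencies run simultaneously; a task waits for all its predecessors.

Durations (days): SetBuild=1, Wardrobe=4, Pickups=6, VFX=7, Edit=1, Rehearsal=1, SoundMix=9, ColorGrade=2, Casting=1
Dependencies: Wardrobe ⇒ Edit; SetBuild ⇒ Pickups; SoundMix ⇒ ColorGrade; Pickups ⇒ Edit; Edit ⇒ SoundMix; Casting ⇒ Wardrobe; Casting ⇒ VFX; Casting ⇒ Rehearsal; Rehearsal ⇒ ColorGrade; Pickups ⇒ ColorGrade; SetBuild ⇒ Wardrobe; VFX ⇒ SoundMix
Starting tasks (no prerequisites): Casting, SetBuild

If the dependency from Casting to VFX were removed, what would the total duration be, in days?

19

Original critical path: Casting→VFX→SoundMix→ColorGrade = 1+7+9+2 = 19 ⇒ 19 days.
Without Casting→VFX, VFX's earliest start moves from 1 to 0.
The longest chain is now SetBuild→Pickups→Edit→SoundMix→ColorGrade = 1+6+1+9+2 = 19, so the job takes 19 days.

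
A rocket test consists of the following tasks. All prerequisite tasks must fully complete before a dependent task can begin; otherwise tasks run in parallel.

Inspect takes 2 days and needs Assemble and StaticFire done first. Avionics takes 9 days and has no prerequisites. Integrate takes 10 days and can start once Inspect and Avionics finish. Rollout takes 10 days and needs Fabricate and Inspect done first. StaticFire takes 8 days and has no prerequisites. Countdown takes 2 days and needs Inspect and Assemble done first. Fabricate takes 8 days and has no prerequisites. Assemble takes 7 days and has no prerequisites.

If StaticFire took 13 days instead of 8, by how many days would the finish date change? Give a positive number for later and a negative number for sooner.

Critical path before the change: StaticFire→Inspect→Integrate = 8+2+10 = 20 giving 20 days.
Since StaticFire is critical, the +5 change carries straight to that chain (now 25 days).
The critical path is still StaticFire→Inspect→Integrate; finish is now 25 days.
Change in finish: 25 − 20 = +5 days.

5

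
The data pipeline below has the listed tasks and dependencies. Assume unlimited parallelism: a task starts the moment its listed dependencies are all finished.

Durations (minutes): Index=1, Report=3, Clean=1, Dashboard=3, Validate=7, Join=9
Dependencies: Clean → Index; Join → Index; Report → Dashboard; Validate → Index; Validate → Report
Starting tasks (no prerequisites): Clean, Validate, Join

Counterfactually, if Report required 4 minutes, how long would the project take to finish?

14

As given, the longest chain is Validate→Report→Dashboard = 7+3+3 = 13, so the finish is 13 minutes.
Since Report is critical, the +1 change carries straight to that chain (now 14 minutes).
That remains the longest chain; total 14 minutes.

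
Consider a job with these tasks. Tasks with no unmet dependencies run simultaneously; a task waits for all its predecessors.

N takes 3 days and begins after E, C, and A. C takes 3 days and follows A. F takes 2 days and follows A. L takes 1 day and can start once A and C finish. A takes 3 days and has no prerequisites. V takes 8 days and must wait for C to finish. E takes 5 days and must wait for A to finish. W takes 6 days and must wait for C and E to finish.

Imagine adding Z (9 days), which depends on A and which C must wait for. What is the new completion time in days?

Originally the job takes 14 days.
With Z inserted, C now waits for max(A, Z).
New critical path: A→Z→C→V = 3+9+3+8 = 23 ⇒ 23 days.

23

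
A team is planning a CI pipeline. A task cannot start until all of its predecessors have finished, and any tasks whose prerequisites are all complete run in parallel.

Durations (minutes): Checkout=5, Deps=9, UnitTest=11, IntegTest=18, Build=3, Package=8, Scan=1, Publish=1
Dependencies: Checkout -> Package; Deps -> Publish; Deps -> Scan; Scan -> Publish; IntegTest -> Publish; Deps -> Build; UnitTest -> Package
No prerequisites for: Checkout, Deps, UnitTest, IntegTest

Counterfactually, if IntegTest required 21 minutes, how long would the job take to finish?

22

The binding path is IntegTest→Publish = 18+1 = 19; finish at 19 minutes.
IntegTest is on the critical path; changing it to 21 makes that path 22 minutes.
No other chain overtakes it, so the finish is 22 minutes.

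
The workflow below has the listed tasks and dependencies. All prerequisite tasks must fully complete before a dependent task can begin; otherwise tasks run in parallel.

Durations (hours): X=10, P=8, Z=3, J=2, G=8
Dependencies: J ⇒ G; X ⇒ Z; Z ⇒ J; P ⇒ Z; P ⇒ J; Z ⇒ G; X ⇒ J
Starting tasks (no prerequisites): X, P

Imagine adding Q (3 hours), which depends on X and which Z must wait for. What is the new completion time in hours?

Originally the project takes 23 hours.
With Q inserted, Z now waits for max(P, X, Q).
New critical path: X→Q→Z→J→G = 10+3+3+2+8 = 26 ⇒ 26 hours.

26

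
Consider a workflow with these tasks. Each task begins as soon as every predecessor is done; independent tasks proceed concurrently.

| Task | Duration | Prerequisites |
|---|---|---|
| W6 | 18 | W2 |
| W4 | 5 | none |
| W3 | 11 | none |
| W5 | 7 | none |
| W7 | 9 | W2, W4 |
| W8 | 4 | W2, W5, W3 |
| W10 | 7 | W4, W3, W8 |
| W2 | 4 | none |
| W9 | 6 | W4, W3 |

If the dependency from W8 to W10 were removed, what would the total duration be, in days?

With the dependency in place, W2→W6 = 4+18 = 22 sets the finish at 22 days.
Without W8→W10, W10's earliest start moves from 15 to 11.
New critical path: W2→W6 = 4+18 = 22 ⇒ 22 days.

22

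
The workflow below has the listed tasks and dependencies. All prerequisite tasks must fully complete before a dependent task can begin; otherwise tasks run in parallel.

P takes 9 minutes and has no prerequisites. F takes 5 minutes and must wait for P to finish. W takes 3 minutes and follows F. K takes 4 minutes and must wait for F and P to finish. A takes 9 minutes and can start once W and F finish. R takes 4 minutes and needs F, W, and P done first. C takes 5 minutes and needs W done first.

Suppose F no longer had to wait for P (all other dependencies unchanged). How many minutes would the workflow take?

Before: longest chain P→F→W→A = 9+5+3+9 = 26, finish 26.
Without P→F, F's earliest start moves from 9 to 0.
The longest chain is now F→W→A = 5+3+9 = 17, so the workflow takes 17 minutes.

17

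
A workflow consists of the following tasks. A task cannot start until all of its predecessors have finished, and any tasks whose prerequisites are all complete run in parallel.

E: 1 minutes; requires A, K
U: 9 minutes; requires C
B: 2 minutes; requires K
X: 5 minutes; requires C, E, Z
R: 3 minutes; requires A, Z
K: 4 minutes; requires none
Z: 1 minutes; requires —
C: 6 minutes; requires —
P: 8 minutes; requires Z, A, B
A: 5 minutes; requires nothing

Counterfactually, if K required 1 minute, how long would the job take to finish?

Critical path before the change: C→U = 6+9 = 15 giving 15 minutes.
K has 1 minute of float (longest path through it is 14).
No other chain overtakes it, so the finish is 15 minutes.

15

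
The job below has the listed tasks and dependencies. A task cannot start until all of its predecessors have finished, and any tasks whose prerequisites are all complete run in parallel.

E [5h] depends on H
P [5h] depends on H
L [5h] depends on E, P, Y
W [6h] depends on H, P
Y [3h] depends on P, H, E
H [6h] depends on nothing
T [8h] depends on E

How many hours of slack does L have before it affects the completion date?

Critical path: H→P→Y→L = 6+5+3+5 = 19, so the finish is 19 hours.
The longest chain containing L totals 19 hours.
So L can slip 19 − 19 = 0 hours.

0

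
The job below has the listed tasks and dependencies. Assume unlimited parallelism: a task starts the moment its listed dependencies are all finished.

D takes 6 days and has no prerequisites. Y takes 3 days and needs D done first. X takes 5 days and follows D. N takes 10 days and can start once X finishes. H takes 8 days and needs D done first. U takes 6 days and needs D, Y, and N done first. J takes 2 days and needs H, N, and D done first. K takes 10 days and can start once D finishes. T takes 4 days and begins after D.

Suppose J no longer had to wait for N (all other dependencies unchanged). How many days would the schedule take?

Original critical path: D→X→N→U = 6+5+10+6 = 27 ⇒ 27 days.
Without N→J, J's earliest start moves from 21 to 14.
After: D→X→N→U = 6+5+10+6 = 27 → 27 days.

27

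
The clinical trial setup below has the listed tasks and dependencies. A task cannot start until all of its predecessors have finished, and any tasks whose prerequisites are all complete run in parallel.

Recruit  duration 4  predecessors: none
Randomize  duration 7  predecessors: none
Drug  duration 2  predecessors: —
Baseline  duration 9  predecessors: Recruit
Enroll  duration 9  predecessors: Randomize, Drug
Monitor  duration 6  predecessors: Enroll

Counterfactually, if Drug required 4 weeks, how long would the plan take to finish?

22

Baseline: Randomize→Enroll→Monitor = 7+9+6 = 22 → 22 weeks.
Drug is off the critical path — its longest chain is 17 weeks, giving 5 of slack.
The critical path is still Randomize→Enroll→Monitor; finish is now 22 weeks.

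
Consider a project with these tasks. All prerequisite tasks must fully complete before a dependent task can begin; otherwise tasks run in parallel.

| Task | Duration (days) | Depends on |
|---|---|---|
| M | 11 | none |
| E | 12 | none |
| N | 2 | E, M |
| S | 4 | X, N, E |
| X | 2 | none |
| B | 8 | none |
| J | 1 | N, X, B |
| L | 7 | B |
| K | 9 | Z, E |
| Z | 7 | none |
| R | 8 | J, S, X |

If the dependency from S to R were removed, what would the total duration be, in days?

23

With the dependency in place, E→N→S→R = 12+2+4+8 = 26 sets the finish at 26 days.
Without S→R, R's earliest start moves from 18 to 15.
New critical path: E→N→J→R = 12+2+1+8 = 23 ⇒ 23 days.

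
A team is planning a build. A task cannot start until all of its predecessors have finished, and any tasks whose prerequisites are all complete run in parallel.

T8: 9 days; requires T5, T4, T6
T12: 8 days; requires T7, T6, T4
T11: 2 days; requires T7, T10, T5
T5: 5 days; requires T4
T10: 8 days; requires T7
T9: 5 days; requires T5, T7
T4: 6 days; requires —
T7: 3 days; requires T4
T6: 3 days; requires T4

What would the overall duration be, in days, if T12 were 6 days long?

Actual critical path: T4→T5→T8 = 6+5+9 = 20 ⇒ 20 days.
T12 is off the critical path — its longest chain is 17 days, giving 3 of slack.
That remains the longest chain; total 20 days.

20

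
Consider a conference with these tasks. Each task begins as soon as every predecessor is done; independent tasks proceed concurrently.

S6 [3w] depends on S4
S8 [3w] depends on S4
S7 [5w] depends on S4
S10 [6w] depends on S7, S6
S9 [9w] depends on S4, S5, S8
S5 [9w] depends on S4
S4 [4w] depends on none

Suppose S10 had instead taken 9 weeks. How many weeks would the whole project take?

As given, the longest chain is S4→S5→S9 = 4+9+9 = 22, so the finish is 22 weeks.
The longest path through S10 is only 15 weeks, so S10 has float 7.
That remains the longest chain; total 22 weeks.

22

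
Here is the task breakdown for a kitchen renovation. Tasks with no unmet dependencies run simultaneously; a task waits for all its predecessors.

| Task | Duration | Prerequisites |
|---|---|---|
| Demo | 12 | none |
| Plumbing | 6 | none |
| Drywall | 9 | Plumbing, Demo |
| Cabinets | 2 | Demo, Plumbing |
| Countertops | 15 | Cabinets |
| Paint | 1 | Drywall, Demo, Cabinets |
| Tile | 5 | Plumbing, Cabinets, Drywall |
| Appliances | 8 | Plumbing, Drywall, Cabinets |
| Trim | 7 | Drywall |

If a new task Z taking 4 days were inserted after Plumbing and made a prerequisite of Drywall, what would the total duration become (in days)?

Originally the schedule takes 29 days.
With Z inserted, Drywall now waits for max(Plumbing, Demo, Z).
New critical path: Demo→Drywall→Appliances = 12+9+8 = 29 ⇒ 29 days.

29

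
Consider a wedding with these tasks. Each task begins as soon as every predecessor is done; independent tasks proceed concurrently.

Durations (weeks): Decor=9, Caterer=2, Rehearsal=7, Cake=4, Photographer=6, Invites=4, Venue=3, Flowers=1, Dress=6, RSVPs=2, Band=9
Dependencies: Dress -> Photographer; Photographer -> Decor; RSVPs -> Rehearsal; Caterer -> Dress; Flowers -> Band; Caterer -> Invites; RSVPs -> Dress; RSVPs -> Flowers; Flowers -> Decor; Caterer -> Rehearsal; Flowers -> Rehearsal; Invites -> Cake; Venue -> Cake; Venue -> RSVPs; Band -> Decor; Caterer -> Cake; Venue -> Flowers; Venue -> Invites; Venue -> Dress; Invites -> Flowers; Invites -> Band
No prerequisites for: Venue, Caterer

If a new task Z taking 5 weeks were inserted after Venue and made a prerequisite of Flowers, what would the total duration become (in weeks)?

Originally the project takes 26 weeks.
With Z inserted, Flowers now waits for max(RSVPs, Invites, Venue, Z).
New critical path: Venue→Z→Flowers→Band→Decor = 3+5+1+9+9 = 27 ⇒ 27 weeks.

27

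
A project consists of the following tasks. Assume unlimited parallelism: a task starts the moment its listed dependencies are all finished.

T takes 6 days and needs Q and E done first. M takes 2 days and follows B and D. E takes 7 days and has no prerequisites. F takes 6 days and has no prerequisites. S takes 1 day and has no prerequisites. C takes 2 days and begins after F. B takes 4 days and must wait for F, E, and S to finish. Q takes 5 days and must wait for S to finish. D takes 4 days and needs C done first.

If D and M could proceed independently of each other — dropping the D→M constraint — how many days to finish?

Original critical path: F→C→D→M = 6+2+4+2 = 14 ⇒ 14 days.
Without D→M, M's earliest start moves from 12 to 11.
After: E→B→M = 7+4+2 = 13 → 13 days.

13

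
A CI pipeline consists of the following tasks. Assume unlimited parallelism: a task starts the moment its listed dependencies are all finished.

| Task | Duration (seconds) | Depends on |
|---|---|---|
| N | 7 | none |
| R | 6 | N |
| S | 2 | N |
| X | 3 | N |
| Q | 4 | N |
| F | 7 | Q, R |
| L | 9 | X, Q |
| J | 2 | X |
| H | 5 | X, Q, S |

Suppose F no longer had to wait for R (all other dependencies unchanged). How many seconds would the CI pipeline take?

With the dependency in place, N→R→F = 7+6+7 = 20 sets the finish at 20 seconds.
Without R→F, F's earliest start moves from 13 to 11.
New critical path: N→Q→L = 7+4+9 = 20 ⇒ 20 seconds.

20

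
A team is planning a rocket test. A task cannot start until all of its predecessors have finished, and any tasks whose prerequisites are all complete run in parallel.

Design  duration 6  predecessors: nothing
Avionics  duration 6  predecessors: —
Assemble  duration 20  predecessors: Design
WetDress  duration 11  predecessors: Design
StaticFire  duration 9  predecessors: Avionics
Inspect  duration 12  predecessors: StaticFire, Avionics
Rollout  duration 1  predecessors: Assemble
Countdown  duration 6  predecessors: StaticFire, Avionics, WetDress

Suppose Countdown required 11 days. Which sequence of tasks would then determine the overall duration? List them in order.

Design, WetDress, Countdown

Baseline: Design→Assemble→Rollout = 6+20+1 = 27 → 27 days.
Countdown has 4 days of float (longest path through it is 23).
The binding chain switches to Design→WetDress→Countdown = 6+11+11 = 28; finish 28 days.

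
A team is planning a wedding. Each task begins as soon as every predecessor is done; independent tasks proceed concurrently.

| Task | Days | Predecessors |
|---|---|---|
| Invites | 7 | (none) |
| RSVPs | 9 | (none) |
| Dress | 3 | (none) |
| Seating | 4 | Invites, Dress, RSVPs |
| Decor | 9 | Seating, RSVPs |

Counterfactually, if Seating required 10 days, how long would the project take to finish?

The binding path is RSVPs→Seating→Decor = 9+4+9 = 22; finish at 22 days.
Seating is on the critical path; changing it to 10 makes that path 28 days.
The critical path is still RSVPs→Seating→Decor; finish is now 28 days.

28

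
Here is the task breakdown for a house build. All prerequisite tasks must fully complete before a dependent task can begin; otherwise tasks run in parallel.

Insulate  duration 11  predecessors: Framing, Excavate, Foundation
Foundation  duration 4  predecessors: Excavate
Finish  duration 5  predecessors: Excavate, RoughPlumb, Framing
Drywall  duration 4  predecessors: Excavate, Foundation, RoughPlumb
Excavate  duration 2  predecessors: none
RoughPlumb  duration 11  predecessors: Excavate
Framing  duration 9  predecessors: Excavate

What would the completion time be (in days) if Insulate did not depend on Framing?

18

Original critical path: Excavate→Framing→Insulate = 2+9+11 = 22 ⇒ 22 days.
Without Framing→Insulate, Insulate's earliest start moves from 11 to 6.
After: Excavate→RoughPlumb→Finish = 2+11+5 = 18 → 18 days.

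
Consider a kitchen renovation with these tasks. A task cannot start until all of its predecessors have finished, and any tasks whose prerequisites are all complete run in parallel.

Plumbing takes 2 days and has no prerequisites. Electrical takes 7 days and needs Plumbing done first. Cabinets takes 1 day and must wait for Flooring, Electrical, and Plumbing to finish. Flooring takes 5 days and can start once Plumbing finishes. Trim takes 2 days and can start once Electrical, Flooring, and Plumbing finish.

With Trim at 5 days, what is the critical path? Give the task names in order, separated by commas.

Baseline: Plumbing→Electrical→Trim = 2+7+2 = 11 → 11 days.
Trim lies on that path, so at 5 days the path becomes 14 days.
No other chain overtakes it, so the finish is 14 days.

Plumbing, Electrical, Trim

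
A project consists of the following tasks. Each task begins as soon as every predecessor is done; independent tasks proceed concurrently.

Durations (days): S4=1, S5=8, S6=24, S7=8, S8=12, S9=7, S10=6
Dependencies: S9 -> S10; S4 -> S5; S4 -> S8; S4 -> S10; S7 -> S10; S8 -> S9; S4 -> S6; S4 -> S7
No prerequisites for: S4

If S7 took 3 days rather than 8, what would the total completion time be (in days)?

26

Actual critical path: S4→S8→S9→S10 = 1+12+7+6 = 26 ⇒ 26 days.
S7 has 11 days of float (longest path through it is 15).
That remains the longest chain; total 26 days.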